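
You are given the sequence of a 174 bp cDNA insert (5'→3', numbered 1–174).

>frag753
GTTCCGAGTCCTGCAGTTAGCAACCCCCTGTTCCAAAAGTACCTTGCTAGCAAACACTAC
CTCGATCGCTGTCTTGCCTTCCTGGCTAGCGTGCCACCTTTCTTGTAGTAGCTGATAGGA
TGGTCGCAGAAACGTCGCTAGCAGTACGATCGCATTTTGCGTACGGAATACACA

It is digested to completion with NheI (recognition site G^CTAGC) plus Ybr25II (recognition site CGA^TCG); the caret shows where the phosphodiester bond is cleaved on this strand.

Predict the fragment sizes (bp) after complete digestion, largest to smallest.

52, 46, 25, 20, 19, 12 bp

NheI sites (GCTAGC) start at positions 46, 85, 137.
NheI cuts after the first base of each site, so after positions 46, 85, 137.
Ybr25II sites (CGATCG) start at positions 63, 147.
Ybr25II cuts after base 3 of each site, so after positions 65, 149.
Combined cut positions: 46, 65, 85, 137, 149.
Linear molecule, 5 cuts → 6 fragments:
  1–46 → 46 bp
  47–65 → 19 bp
  66–85 → 20 bp
  86–137 → 52 bp
  138–149 → 12 bp
  150–174 → 25 bp
Sorted largest to smallest: 52, 46, 25, 20, 19, 12 bp.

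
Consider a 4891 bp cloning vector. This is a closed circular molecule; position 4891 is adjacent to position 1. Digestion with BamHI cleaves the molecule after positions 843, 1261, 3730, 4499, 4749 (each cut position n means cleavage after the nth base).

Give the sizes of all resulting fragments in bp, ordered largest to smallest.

Circular molecule, 5 cuts → 5 fragments:
  1261 − 843 = 418 bp
  3730 − 1261 = 2469 bp
  4499 − 3730 = 769 bp
  4749 − 4499 = 250 bp
  wrap: 4891 − 4749 + 843 = 985 bp
Sorted largest to smallest: 2469, 985, 769, 418, 250 bp.

2469, 985, 769, 418, 250 bp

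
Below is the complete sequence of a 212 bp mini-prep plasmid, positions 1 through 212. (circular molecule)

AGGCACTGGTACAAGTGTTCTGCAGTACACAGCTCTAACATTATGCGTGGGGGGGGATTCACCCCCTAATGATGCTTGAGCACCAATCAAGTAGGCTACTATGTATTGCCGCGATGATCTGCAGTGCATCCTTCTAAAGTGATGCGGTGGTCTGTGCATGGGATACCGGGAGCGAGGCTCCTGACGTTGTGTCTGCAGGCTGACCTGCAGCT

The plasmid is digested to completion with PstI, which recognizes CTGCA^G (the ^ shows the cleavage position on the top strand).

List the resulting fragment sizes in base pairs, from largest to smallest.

99, 74, 27, 12 bp

PstI sites (CTGCAG) start at positions 20, 119, 193, 205.
PstI cuts after base 5 of each site (before the last base), so after positions 24, 123, 197, 209.
Circular molecule, 4 cuts → 4 fragments:
  25–123 → 99 bp
  124–197 → 74 bp
  198–209 → 12 bp
  210–212 then 1–24 → 3 + 24 = 27 bp
Sorted largest to smallest: 99, 74, 27, 12 bp.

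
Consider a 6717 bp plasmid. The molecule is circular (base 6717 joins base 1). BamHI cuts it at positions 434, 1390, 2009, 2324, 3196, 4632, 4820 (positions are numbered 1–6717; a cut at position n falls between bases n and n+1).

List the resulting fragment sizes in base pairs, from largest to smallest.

Circular molecule, 7 cuts → 7 fragments:
  1390 − 434 = 956 bp
  2009 − 1390 = 619 bp
  2324 − 2009 = 315 bp
  3196 − 2324 = 872 bp
  4632 − 3196 = 1436 bp
  4820 − 4632 = 188 bp
  wrap: 6717 − 4820 + 434 = 2331 bp
Sorted largest to smallest: 2331, 1436, 956, 872, 619, 315, 188 bp.

2331, 1436, 956, 872, 619, 315, 188 bp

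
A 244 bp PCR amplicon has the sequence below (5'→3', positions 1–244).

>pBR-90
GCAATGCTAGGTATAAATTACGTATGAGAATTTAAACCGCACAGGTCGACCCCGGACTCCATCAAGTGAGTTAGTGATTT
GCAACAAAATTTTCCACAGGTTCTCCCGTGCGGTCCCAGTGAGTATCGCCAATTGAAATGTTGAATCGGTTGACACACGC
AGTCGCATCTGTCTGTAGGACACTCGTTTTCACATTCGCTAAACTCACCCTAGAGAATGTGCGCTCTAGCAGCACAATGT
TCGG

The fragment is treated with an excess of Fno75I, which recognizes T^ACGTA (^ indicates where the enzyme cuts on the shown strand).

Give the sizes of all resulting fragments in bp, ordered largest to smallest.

The Fno75I site (TACGTA) starts at position 19.
Fno75I cuts after the first base of each site, so after position 19.
Linear molecule, 1 cut → 2 fragments:
  1–19 → 19 bp
  20–244 → 225 bp
Sorted largest to smallest: 225, 19 bp.

225, 19 bp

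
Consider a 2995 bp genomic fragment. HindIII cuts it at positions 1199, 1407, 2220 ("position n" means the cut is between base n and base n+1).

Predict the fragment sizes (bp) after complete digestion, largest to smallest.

1199, 813, 775, 208 bp

Linear molecule, 3 cuts → 4 fragments:
  1199 − 0 = 1199 bp
  1407 − 1199 = 208 bp
  2220 − 1407 = 813 bp
  2995 − 2220 = 775 bp
Sorted largest to smallest: 1199, 813, 775, 208 bp.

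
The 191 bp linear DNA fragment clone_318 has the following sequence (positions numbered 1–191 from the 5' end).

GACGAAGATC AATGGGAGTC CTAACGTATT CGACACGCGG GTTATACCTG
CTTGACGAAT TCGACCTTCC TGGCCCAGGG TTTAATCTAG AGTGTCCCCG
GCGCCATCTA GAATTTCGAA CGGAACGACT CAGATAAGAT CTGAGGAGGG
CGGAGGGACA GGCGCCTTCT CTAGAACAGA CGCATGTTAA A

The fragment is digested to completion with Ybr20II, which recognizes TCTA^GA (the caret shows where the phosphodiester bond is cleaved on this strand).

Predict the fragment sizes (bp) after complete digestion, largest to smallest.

Ybr20II sites (TCTAGA) start at positions 86, 107, 170.
Ybr20II cuts after base 4 of each site, so after positions 89, 110, 173.
Linear molecule, 3 cuts → 4 fragments:
  1–89 → 89 bp
  90–110 → 21 bp
  111–173 → 63 bp
  174–191 → 18 bp
Sorted largest to smallest: 89, 63, 21, 18 bp.

89, 63, 21, 18 bp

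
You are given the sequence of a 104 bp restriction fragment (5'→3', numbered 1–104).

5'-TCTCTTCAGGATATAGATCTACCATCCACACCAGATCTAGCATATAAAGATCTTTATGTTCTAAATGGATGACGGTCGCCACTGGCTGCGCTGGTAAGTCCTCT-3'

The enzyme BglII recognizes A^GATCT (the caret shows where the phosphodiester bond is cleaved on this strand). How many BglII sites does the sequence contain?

3

AGATCT occurs starting at positions 15, 33, 48.
BglII cuts at 3 sites.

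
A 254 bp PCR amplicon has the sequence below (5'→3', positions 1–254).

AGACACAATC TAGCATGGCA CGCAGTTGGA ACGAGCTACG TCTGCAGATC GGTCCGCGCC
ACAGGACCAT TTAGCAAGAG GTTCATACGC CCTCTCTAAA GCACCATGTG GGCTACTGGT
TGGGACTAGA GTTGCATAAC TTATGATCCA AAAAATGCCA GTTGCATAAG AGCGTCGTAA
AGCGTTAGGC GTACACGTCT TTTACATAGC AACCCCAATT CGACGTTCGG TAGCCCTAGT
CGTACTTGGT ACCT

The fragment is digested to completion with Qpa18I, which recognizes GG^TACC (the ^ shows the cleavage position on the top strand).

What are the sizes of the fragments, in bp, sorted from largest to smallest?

249, 5 bp

The Qpa18I site (GGTACC) starts at position 248.
Qpa18I cuts after base 2 of each site, so after position 249.
Linear molecule, 1 cut → 2 fragments:
  1–249 → 249 bp
  250–254 → 5 bp
Sorted largest to smallest: 249, 5 bp.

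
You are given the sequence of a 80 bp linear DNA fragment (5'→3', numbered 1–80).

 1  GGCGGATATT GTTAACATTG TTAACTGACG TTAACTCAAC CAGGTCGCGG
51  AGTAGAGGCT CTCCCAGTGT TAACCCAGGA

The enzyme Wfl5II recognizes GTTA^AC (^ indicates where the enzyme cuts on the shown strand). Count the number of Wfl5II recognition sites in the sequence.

GTTAAC occurs starting at positions 11, 20, 30, 69.
Wfl5II cuts at 4 sites.

4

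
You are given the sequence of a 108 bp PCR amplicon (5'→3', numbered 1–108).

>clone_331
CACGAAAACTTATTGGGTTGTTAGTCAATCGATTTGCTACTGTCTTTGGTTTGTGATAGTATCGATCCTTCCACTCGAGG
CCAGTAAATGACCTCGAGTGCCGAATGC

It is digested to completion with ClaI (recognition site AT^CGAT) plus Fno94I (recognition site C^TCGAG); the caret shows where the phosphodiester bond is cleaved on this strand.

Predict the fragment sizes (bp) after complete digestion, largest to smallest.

33, 29, 19, 15, 12 bp

ClaI sites (ATCGAT) start at positions 28, 61.
ClaI cuts after base 2 of each site, so after positions 29, 62.
Fno94I sites (CTCGAG) start at positions 74, 93.
Fno94I cuts after the first base of each site, so after positions 74, 93.
Combined cut positions: 29, 62, 74, 93.
Linear molecule, 4 cuts → 5 fragments:
  1–29 → 29 bp
  30–62 → 33 bp
  63–74 → 12 bp
  75–93 → 19 bp
  94–108 → 15 bp
Sorted largest to smallest: 33, 29, 19, 15, 12 bp.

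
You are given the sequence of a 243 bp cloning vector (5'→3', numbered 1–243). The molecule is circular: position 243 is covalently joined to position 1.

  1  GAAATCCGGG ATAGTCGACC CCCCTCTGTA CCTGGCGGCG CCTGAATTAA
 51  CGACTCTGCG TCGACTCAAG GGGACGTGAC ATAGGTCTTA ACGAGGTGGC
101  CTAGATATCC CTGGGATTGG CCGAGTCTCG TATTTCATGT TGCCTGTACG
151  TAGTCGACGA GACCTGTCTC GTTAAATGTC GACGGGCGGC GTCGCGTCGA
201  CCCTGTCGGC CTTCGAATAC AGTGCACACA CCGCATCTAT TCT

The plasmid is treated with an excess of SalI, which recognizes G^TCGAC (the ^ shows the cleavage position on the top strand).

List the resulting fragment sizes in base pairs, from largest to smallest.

93, 61, 46, 25, 18 bp

SalI sites (GTCGAC) start at positions 14, 60, 153, 178, 196.
SalI cuts after the first base of each site, so after positions 14, 60, 153, 178, 196.
Circular molecule, 5 cuts → 5 fragments:
  15–60 → 46 bp
  61–153 → 93 bp
  154–178 → 25 bp
  179–196 → 18 bp
  197–243 then 1–14 → 47 + 14 = 61 bp
Sorted largest to smallest: 93, 61, 46, 25, 18 bp.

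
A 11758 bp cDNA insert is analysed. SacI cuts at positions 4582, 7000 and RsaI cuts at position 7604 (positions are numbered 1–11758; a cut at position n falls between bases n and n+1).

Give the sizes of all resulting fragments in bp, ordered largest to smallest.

4582, 4154, 2418, 604 bp

Combined cut positions (sorted): 4582, 7000, 7604.
Linear molecule, 3 cuts → 4 fragments:
  4582 − 0 = 4582 bp
  7000 − 4582 = 2418 bp
  7604 − 7000 = 604 bp
  11758 − 7604 = 4154 bp
Sorted largest to smallest: 4582, 4154, 2418, 604 bp.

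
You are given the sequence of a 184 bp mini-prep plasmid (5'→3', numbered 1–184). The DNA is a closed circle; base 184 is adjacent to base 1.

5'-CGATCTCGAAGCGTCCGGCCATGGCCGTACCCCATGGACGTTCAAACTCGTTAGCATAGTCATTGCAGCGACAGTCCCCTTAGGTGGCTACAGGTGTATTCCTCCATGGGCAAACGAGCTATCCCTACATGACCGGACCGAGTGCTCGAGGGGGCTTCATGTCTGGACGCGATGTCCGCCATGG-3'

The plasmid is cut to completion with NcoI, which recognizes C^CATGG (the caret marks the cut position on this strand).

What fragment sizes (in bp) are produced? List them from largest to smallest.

75, 72, 24, 13 bp

NcoI sites (CCATGG) start at positions 19, 32, 104, 179.
NcoI cuts after the first base of each site, so after positions 19, 32, 104, 179.
Circular molecule, 4 cuts → 4 fragments:
  20–32 → 13 bp
  33–104 → 72 bp
  105–179 → 75 bp
  180–184 then 1–19 → 5 + 19 = 24 bp
Sorted largest to smallest: 75, 72, 24, 13 bp.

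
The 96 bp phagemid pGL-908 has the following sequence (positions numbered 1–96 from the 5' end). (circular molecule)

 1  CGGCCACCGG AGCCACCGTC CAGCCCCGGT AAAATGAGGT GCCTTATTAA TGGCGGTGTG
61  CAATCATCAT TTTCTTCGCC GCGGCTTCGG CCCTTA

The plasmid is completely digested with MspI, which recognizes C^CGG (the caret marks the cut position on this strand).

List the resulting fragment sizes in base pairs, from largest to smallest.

77, 19 bp

MspI sites (CCGG) start at positions 7, 26.
MspI cuts after the first base of each site, so after positions 7, 26.
Circular molecule, 2 cuts → 2 fragments:
  8–26 → 19 bp
  27–96 then 1–7 → 70 + 7 = 77 bp
Sorted largest to smallest: 77, 19 bp.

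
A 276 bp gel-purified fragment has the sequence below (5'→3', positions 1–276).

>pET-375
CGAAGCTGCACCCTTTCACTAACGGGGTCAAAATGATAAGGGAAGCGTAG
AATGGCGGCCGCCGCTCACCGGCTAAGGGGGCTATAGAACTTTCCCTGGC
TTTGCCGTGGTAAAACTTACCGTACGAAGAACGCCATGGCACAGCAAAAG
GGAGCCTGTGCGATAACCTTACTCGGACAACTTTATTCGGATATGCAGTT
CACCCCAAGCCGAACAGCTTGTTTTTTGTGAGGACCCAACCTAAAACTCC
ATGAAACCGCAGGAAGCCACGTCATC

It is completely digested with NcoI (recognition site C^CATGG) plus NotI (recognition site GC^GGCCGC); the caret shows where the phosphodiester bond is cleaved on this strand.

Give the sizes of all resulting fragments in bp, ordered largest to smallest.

142, 78, 56 bp

The NcoI site (CCATGG) starts at position 134.
NcoI cuts after the first base of each site, so after position 134.
The NotI site (GCGGCCGC) starts at position 55.
NotI cuts after base 2 of each site, so after position 56.
Combined cut positions: 56, 134.
Linear molecule, 2 cuts → 3 fragments:
  1–56 → 56 bp
  57–134 → 78 bp
  135–276 → 142 bp
Sorted largest to smallest: 142, 78, 56 bp.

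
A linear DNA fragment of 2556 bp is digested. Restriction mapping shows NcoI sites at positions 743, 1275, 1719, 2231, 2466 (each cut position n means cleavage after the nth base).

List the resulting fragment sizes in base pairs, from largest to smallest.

Linear molecule, 5 cuts → 6 fragments:
  743 − 0 = 743 bp
  1275 − 743 = 532 bp
  1719 − 1275 = 444 bp
  2231 − 1719 = 512 bp
  2466 − 2231 = 235 bp
  2556 − 2466 = 90 bp
Sorted largest to smallest: 743, 532, 512, 444, 235, 90 bp.

743, 532, 512, 444, 235, 90 bp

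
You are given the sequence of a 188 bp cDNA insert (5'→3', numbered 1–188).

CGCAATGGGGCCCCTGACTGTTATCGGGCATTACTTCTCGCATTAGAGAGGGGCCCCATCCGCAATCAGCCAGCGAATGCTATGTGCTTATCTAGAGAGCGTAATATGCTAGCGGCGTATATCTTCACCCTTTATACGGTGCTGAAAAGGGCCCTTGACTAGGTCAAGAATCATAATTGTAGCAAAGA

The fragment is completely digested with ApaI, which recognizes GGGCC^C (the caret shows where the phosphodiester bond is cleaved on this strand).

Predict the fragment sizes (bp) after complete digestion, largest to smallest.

98, 43, 35, 12 bp

ApaI sites (GGGCCC) start at positions 8, 51, 149.
ApaI cuts after base 5 of each site (before the last base), so after positions 12, 55, 153.
Linear molecule, 3 cuts → 4 fragments:
  1–12 → 12 bp
  13–55 → 43 bp
  56–153 → 98 bp
  154–188 → 35 bp
Sorted largest to smallest: 98, 43, 35, 12 bp.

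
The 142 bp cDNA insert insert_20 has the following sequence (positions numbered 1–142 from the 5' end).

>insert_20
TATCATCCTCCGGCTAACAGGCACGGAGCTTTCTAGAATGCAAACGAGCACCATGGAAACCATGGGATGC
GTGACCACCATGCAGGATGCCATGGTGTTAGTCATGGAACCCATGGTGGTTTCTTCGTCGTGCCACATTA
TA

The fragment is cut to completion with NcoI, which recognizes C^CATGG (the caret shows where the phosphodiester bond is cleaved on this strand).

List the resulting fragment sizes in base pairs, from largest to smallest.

51, 31, 30, 21, 9 bp

NcoI sites (CCATGG) start at positions 51, 60, 90, 111.
NcoI cuts after the first base of each site, so after positions 51, 60, 90, 111.
Linear molecule, 4 cuts → 5 fragments:
  1–51 → 51 bp
  52–60 → 9 bp
  61–90 → 30 bp
  91–111 → 21 bp
  112–142 → 31 bp
Sorted largest to smallest: 51, 31, 30, 21, 9 bp.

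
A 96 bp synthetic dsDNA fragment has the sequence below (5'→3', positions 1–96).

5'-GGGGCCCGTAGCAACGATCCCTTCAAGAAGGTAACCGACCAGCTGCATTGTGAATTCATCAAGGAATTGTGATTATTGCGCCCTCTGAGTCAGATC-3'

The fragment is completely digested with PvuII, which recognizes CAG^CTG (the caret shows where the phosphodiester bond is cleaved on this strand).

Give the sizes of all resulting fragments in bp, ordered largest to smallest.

54, 42 bp

The PvuII site (CAGCTG) starts at position 40.
PvuII cuts after base 3 of each site, so after position 42.
Linear molecule, 1 cut → 2 fragments:
  1–42 → 42 bp
  43–96 → 54 bp
Sorted largest to smallest: 54, 42 bp.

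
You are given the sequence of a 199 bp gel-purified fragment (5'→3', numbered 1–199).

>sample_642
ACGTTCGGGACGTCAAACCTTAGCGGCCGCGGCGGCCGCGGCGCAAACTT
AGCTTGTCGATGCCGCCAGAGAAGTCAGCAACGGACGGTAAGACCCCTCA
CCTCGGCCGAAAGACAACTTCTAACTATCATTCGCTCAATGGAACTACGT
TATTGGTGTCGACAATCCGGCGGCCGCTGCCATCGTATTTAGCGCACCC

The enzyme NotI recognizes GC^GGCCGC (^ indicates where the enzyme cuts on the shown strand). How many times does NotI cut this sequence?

GCGGCCGC occurs starting at positions 23, 32, 170.
NotI cuts at 3 sites.

3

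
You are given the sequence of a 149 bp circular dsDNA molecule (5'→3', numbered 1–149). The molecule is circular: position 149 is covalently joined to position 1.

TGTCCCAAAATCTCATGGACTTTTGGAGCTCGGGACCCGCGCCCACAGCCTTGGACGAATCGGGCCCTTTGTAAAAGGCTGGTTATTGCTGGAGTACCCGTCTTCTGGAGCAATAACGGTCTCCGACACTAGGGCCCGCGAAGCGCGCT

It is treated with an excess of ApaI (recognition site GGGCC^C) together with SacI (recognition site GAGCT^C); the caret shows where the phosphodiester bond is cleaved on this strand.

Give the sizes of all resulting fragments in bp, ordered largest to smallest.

ApaI sites (GGGCCC) start at positions 62, 132.
ApaI cuts after base 5 of each site (before the last base), so after positions 66, 136.
The SacI site (GAGCTC) starts at position 26.
SacI cuts after base 5 of each site (before the last base), so after position 30.
Combined cut positions: 30, 66, 136.
Circular molecule, 3 cuts → 3 fragments:
  31–66 → 36 bp
  67–136 → 70 bp
  137–149 then 1–30 → 13 + 30 = 43 bp
Sorted largest to smallest: 70, 43, 36 bp.

70, 43, 36 bp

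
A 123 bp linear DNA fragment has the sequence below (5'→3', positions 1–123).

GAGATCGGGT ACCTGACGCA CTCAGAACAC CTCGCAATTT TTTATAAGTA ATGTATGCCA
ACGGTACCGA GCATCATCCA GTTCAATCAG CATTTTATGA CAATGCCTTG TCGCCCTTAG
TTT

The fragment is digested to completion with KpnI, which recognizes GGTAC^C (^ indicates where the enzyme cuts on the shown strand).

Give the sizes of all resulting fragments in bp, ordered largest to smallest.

KpnI sites (GGTACC) start at positions 8, 63.
KpnI cuts after base 5 of each site (before the last base), so after positions 12, 67.
Linear molecule, 2 cuts → 3 fragments:
  1–12 → 12 bp
  13–67 → 55 bp
  68–123 → 56 bp
Sorted largest to smallest: 56, 55, 12 bp.

56, 55, 12 bp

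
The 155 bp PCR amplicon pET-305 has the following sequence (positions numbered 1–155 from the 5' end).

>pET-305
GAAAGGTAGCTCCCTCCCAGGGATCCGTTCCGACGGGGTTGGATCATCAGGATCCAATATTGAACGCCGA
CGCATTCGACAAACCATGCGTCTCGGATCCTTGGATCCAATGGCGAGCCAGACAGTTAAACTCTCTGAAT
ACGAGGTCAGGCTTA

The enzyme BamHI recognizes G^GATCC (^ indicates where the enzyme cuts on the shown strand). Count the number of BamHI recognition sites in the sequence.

GGATCC occurs starting at positions 21, 50, 95, 103.
BamHI cuts at 4 sites.

4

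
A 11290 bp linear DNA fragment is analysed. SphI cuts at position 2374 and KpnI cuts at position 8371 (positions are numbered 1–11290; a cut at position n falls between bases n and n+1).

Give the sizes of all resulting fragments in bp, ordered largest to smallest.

5997, 2919, 2374 bp

Combined cut positions (sorted): 2374, 8371.
Linear molecule, 2 cuts → 3 fragments:
  2374 − 0 = 2374 bp
  8371 − 2374 = 5997 bp
  11290 − 8371 = 2919 bp
Sorted largest to smallest: 5997, 2919, 2374 bp.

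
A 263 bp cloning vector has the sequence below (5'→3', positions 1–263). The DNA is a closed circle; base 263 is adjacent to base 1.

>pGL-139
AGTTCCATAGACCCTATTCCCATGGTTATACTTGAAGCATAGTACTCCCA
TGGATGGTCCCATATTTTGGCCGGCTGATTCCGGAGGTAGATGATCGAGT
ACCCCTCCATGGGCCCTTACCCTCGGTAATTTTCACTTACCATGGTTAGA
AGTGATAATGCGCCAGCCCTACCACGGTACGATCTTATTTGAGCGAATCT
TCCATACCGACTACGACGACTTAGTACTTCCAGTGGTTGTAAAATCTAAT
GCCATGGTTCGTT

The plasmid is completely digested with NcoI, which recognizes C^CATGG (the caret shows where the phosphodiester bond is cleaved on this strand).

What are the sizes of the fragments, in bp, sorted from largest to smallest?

112, 59, 33, 31, 28 bp

NcoI sites (CCATGG) start at positions 20, 48, 107, 140, 252.
NcoI cuts after the first base of each site, so after positions 20, 48, 107, 140, 252.
Circular molecule, 5 cuts → 5 fragments:
  21–48 → 28 bp
  49–107 → 59 bp
  108–140 → 33 bp
  141–252 → 112 bp
  253–263 then 1–20 → 11 + 20 = 31 bp
Sorted largest to smallest: 112, 59, 33, 31, 28 bp.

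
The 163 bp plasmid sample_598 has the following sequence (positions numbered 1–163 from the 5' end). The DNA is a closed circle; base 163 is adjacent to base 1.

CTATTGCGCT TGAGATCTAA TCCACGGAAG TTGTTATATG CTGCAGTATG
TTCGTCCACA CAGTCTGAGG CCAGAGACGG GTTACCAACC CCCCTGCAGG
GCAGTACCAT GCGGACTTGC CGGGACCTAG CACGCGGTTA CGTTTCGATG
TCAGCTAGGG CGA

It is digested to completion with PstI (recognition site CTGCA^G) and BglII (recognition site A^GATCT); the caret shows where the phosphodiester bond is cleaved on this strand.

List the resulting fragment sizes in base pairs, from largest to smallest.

PstI sites (CTGCAG) start at positions 41, 94.
PstI cuts after base 5 of each site (before the last base), so after positions 45, 98.
The BglII site (AGATCT) starts at position 13.
BglII cuts after the first base of each site, so after position 13.
Combined cut positions: 13, 45, 98.
Circular molecule, 3 cuts → 3 fragments:
  14–45 → 32 bp
  46–98 → 53 bp
  99–163 then 1–13 → 65 + 13 = 78 bp
Sorted largest to smallest: 78, 53, 32 bp.

78, 53, 32 bp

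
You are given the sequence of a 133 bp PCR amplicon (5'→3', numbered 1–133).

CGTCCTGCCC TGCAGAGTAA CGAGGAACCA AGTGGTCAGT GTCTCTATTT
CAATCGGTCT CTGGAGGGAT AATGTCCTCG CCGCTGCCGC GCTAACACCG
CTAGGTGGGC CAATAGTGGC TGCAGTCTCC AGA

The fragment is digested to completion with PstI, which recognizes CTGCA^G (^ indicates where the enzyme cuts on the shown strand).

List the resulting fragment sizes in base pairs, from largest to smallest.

PstI sites (CTGCAG) start at positions 10, 120.
PstI cuts after base 5 of each site (before the last base), so after positions 14, 124.
Linear molecule, 2 cuts → 3 fragments:
  1–14 → 14 bp
  15–124 → 110 bp
  125–133 → 9 bp
Sorted largest to smallest: 110, 14, 9 bp.

110, 14, 9 bp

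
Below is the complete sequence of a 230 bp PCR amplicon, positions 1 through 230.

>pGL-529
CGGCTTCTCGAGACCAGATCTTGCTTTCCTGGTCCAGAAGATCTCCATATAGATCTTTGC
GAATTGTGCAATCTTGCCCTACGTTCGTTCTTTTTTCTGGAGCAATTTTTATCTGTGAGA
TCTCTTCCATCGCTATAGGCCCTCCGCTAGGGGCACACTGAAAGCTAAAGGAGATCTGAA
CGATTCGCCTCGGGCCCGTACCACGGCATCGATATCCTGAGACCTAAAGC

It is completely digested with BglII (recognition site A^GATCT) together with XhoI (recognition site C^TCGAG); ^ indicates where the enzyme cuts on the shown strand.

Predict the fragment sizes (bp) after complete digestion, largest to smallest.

BglII sites (AGATCT) start at positions 16, 39, 51, 118, 172.
BglII cuts after the first base of each site, so after positions 16, 39, 51, 118, 172.
The XhoI site (CTCGAG) starts at position 7.
XhoI cuts after the first base of each site, so after position 7.
Combined cut positions: 7, 16, 39, 51, 118, 172.
Linear molecule, 6 cuts → 7 fragments:
  1–7 → 7 bp
  8–16 → 9 bp
  17–39 → 23 bp
  40–51 → 12 bp
  52–118 → 67 bp
  119–172 → 54 bp
  173–230 → 58 bp
Sorted largest to smallest: 67, 58, 54, 23, 12, 9, 7 bp.

67, 58, 54, 23, 12, 9, 7 bp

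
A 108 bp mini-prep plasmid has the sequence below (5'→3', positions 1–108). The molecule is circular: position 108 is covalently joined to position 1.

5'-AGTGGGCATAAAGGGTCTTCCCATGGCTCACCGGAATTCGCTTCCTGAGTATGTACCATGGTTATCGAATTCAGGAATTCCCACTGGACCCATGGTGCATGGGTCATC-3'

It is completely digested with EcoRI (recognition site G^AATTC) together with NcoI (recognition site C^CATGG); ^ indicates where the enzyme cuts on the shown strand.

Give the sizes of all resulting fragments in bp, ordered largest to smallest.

EcoRI sites (GAATTC) start at positions 34, 67, 75.
EcoRI cuts after the first base of each site, so after positions 34, 67, 75.
NcoI sites (CCATGG) start at positions 21, 56, 90.
NcoI cuts after the first base of each site, so after positions 21, 56, 90.
Combined cut positions: 21, 34, 56, 67, 75, 90.
Circular molecule, 6 cuts → 6 fragments:
  22–34 → 13 bp
  35–56 → 22 bp
  57–67 → 11 bp
  68–75 → 8 bp
  76–90 → 15 bp
  91–108 then 1–21 → 18 + 21 = 39 bp
Sorted largest to smallest: 39, 22, 15, 13, 11, 8 bp.

39, 22, 15, 13, 11, 8 bp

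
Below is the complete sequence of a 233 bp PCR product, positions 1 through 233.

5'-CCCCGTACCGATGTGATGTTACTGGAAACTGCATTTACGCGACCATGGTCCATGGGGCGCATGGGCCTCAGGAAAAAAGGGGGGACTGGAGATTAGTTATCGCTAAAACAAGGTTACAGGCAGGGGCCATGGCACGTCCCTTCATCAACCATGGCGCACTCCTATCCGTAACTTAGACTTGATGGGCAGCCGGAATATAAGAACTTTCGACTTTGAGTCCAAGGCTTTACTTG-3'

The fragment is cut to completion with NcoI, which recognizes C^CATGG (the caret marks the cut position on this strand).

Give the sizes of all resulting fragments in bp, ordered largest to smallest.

84, 77, 43, 22, 7 bp

NcoI sites (CCATGG) start at positions 43, 50, 127, 149.
NcoI cuts after the first base of each site, so after positions 43, 50, 127, 149.
Linear molecule, 4 cuts → 5 fragments:
  1–43 → 43 bp
  44–50 → 7 bp
  51–127 → 77 bp
  128–149 → 22 bp
  150–233 → 84 bp
Sorted largest to smallest: 84, 77, 43, 22, 7 bp.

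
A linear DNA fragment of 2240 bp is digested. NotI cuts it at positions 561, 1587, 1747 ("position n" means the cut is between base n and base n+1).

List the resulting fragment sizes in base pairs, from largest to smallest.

1026, 561, 493, 160 bp

Linear molecule, 3 cuts → 4 fragments:
  561 − 0 = 561 bp
  1587 − 561 = 1026 bp
  1747 − 1587 = 160 bp
  2240 − 1747 = 493 bp
Sorted largest to smallest: 1026, 561, 493, 160 bp.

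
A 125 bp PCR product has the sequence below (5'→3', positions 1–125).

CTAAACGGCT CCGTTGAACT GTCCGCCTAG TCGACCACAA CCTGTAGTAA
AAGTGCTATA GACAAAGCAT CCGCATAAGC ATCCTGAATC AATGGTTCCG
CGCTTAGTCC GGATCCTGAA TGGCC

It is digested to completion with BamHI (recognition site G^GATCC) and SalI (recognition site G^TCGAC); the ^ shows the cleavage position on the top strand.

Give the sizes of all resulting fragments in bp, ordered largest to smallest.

The BamHI site (GGATCC) starts at position 111.
BamHI cuts after the first base of each site, so after position 111.
The SalI site (GTCGAC) starts at position 30.
SalI cuts after the first base of each site, so after position 30.
Combined cut positions: 30, 111.
Linear molecule, 2 cuts → 3 fragments:
  1–30 → 30 bp
  31–111 → 81 bp
  112–125 → 14 bp
Sorted largest to smallest: 81, 30, 14 bp.

81, 30, 14 bp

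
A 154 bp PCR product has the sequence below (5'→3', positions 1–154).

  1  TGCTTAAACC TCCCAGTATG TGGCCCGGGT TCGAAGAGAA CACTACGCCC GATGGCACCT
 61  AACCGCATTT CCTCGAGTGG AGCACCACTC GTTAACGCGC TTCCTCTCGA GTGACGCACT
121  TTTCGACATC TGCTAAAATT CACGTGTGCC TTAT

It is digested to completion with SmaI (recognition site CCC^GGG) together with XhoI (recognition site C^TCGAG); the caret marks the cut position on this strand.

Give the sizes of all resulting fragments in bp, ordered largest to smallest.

The SmaI site (CCCGGG) starts at position 24.
SmaI cuts after base 3 of each site, so after position 26.
XhoI sites (CTCGAG) start at positions 72, 106.
XhoI cuts after the first base of each site, so after positions 72, 106.
Combined cut positions: 26, 72, 106.
Linear molecule, 3 cuts → 4 fragments:
  1–26 → 26 bp
  27–72 → 46 bp
  73–106 → 34 bp
  107–154 → 48 bp
Sorted largest to smallest: 48, 46, 34, 26 bp.

48, 46, 34, 26 bp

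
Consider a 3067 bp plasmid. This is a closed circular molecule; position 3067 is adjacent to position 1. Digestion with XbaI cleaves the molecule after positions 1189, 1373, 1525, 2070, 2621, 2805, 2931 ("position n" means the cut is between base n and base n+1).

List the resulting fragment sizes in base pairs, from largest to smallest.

1325, 551, 545, 184, 184, 152, 126 bp

Circular molecule, 7 cuts → 7 fragments:
  1373 − 1189 = 184 bp
  1525 − 1373 = 152 bp
  2070 − 1525 = 545 bp
  2621 − 2070 = 551 bp
  2805 − 2621 = 184 bp
  2931 − 2805 = 126 bp
  wrap: 3067 − 2931 + 1189 = 1325 bp
Sorted largest to smallest: 1325, 551, 545, 184, 184, 152, 126 bp.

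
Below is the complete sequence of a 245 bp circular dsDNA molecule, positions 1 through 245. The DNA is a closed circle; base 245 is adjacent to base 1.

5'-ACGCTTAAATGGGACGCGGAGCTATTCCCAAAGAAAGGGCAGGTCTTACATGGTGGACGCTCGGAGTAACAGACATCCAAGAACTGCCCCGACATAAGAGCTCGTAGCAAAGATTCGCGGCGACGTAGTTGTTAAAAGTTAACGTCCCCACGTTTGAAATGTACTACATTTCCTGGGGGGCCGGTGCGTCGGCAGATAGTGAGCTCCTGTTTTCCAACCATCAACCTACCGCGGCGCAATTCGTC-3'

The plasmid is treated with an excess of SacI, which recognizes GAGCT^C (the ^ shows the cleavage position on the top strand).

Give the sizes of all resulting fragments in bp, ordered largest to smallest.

142, 103 bp

SacI sites (GAGCTC) start at positions 98, 201.
SacI cuts after base 5 of each site (before the last base), so after positions 102, 205.
Circular molecule, 2 cuts → 2 fragments:
  103–205 → 103 bp
  206–245 then 1–102 → 40 + 102 = 142 bp
Sorted largest to smallest: 142, 103 bp.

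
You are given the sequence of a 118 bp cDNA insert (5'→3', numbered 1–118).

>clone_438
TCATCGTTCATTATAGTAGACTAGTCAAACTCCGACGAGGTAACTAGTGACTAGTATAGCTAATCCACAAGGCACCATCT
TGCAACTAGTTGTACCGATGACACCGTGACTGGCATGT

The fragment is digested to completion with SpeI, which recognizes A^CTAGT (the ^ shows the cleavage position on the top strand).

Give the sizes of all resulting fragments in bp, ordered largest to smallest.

35, 33, 23, 20, 7 bp

SpeI sites (ACTAGT) start at positions 20, 43, 50, 85.
SpeI cuts after the first base of each site, so after positions 20, 43, 50, 85.
Linear molecule, 4 cuts → 5 fragments:
  1–20 → 20 bp
  21–43 → 23 bp
  44–50 → 7 bp
  51–85 → 35 bp
  86–118 → 33 bp
Sorted largest to smallest: 35, 33, 23, 20, 7 bp.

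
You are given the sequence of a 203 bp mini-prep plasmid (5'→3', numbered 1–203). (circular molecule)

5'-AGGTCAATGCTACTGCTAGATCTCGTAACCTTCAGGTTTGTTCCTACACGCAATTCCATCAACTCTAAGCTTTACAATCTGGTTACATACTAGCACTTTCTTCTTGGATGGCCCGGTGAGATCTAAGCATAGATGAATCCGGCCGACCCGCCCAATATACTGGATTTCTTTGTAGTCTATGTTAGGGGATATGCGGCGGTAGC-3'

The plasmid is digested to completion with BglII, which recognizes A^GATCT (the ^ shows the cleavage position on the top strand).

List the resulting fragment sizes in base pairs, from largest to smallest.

102, 101 bp

BglII sites (AGATCT) start at positions 18, 119.
BglII cuts after the first base of each site, so after positions 18, 119.
Circular molecule, 2 cuts → 2 fragments:
  19–119 → 101 bp
  120–203 then 1–18 → 84 + 18 = 102 bp
Sorted largest to smallest: 102, 101 bp.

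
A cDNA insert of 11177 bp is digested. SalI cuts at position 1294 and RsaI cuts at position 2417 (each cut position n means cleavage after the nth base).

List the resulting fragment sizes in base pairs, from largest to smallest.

Combined cut positions (sorted): 1294, 2417.
Linear molecule, 2 cuts → 3 fragments:
  1294 − 0 = 1294 bp
  2417 − 1294 = 1123 bp
  11177 − 2417 = 8760 bp
Sorted largest to smallest: 8760, 1294, 1123 bp.

8760, 1294, 1123 bp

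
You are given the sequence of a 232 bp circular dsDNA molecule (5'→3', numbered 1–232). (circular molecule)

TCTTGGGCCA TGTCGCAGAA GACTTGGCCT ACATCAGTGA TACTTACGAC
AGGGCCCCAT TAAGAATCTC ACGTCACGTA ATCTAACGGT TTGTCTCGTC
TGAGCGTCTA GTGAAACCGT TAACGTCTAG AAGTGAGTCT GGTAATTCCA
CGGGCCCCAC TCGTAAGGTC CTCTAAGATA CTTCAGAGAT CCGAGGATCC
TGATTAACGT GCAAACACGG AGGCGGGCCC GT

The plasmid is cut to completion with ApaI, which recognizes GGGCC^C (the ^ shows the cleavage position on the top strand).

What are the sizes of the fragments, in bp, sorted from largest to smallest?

ApaI sites (GGGCCC) start at positions 52, 152, 225.
ApaI cuts after base 5 of each site (before the last base), so after positions 56, 156, 229.
Circular molecule, 3 cuts → 3 fragments:
  57–156 → 100 bp
  157–229 → 73 bp
  230–232 then 1–56 → 3 + 56 = 59 bp
Sorted largest to smallest: 100, 73, 59 bp.

100, 73, 59 bp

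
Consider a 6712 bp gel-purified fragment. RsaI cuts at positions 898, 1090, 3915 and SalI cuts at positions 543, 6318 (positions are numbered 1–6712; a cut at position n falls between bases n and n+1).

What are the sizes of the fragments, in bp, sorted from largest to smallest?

Combined cut positions (sorted): 543, 898, 1090, 3915, 6318.
Linear molecule, 5 cuts → 6 fragments:
  543 − 0 = 543 bp
  898 − 543 = 355 bp
  1090 − 898 = 192 bp
  3915 − 1090 = 2825 bp
  6318 − 3915 = 2403 bp
  6712 − 6318 = 394 bp
Sorted largest to smallest: 2825, 2403, 543, 394, 355, 192 bp.

2825, 2403, 543, 394, 355, 192 bp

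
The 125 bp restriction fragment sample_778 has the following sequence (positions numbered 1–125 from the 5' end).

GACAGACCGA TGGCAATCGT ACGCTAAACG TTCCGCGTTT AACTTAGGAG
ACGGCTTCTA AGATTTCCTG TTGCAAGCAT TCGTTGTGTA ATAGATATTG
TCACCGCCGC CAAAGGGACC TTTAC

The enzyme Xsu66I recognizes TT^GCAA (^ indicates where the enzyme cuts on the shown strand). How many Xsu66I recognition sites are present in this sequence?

TTGCAA occurs starting at position 71.
Xsu66I cuts at 1 site.

1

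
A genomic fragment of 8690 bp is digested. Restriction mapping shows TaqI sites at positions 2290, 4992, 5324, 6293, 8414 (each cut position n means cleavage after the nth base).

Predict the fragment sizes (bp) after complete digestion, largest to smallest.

2702, 2290, 2121, 969, 332, 276 bp

Linear molecule, 5 cuts → 6 fragments:
  2290 − 0 = 2290 bp
  4992 − 2290 = 2702 bp
  5324 − 4992 = 332 bp
  6293 − 5324 = 969 bp
  8414 − 6293 = 2121 bp
  8690 − 8414 = 276 bp
Sorted largest to smallest: 2702, 2290, 2121, 969, 332, 276 bp.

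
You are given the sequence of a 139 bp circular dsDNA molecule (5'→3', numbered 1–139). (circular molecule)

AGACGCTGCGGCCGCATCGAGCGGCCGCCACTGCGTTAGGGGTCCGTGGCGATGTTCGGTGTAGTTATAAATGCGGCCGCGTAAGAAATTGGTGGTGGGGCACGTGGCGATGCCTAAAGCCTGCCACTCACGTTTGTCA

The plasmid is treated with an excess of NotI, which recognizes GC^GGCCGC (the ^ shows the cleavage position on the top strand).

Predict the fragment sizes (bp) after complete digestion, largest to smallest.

NotI sites (GCGGCCGC) start at positions 8, 21, 73.
NotI cuts after base 2 of each site, so after positions 9, 22, 74.
Circular molecule, 3 cuts → 3 fragments:
  10–22 → 13 bp
  23–74 → 52 bp
  75–139 then 1–9 → 65 + 9 = 74 bp
Sorted largest to smallest: 74, 52, 13 bp.

74, 52, 13 bp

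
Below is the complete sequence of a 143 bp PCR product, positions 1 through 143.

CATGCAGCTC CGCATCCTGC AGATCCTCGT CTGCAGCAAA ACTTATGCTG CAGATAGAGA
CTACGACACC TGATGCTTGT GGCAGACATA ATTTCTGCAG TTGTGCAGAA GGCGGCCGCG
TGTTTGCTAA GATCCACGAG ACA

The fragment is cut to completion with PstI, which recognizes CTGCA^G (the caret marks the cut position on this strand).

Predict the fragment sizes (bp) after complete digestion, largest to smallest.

PstI sites (CTGCAG) start at positions 17, 31, 48, 95.
PstI cuts after base 5 of each site (before the last base), so after positions 21, 35, 52, 99.
Linear molecule, 4 cuts → 5 fragments:
  1–21 → 21 bp
  22–35 → 14 bp
  36–52 → 17 bp
  53–99 → 47 bp
  100–143 → 44 bp
Sorted largest to smallest: 47, 44, 21, 17, 14 bp.

47, 44, 21, 17, 14 bp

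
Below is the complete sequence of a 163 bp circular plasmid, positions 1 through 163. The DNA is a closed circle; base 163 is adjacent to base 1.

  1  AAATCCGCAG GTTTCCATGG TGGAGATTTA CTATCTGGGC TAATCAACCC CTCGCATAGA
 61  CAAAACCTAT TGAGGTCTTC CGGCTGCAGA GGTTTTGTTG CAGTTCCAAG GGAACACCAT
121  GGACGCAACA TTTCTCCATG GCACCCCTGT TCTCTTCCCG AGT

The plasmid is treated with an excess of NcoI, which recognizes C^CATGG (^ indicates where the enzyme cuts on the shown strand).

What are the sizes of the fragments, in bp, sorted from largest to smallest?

NcoI sites (CCATGG) start at positions 15, 117, 136.
NcoI cuts after the first base of each site, so after positions 15, 117, 136.
Circular molecule, 3 cuts → 3 fragments:
  16–117 → 102 bp
  118–136 → 19 bp
  137–163 then 1–15 → 27 + 15 = 42 bp
Sorted largest to smallest: 102, 42, 19 bp.

102, 42, 19 bp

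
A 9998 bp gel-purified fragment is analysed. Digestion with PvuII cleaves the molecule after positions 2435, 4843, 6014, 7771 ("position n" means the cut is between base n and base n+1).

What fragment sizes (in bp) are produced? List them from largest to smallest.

Linear molecule, 4 cuts → 5 fragments:
  2435 − 0 = 2435 bp
  4843 − 2435 = 2408 bp
  6014 − 4843 = 1171 bp
  7771 − 6014 = 1757 bp
  9998 − 7771 = 2227 bp
Sorted largest to smallest: 2435, 2408, 2227, 1757, 1171 bp.

2435, 2408, 2227, 1757, 1171 bp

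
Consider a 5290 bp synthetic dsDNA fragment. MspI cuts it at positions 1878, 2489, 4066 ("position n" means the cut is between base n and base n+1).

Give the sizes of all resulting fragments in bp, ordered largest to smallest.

Linear molecule, 3 cuts → 4 fragments:
  1878 − 0 = 1878 bp
  2489 − 1878 = 611 bp
  4066 − 2489 = 1577 bp
  5290 − 4066 = 1224 bp
Sorted largest to smallest: 1878, 1577, 1224, 611 bp.

1878, 1577, 1224, 611 bp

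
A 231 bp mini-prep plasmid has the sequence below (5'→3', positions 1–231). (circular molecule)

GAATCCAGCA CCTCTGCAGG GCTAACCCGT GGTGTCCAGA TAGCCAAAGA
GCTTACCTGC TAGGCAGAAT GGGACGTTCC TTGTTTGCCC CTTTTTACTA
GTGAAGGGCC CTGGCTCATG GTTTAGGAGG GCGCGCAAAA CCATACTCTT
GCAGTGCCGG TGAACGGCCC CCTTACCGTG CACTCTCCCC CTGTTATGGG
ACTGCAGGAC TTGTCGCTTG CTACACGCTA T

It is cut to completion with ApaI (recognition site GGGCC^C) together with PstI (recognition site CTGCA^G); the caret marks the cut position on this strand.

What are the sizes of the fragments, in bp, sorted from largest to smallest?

96, 92, 43 bp

The ApaI site (GGGCCC) starts at position 106.
ApaI cuts after base 5 of each site (before the last base), so after position 110.
PstI sites (CTGCAG) start at positions 14, 202.
PstI cuts after base 5 of each site (before the last base), so after positions 18, 206.
Combined cut positions: 18, 110, 206.
Circular molecule, 3 cuts → 3 fragments:
  19–110 → 92 bp
  111–206 → 96 bp
  207–231 then 1–18 → 25 + 18 = 43 bp
Sorted largest to smallest: 96, 92, 43 bp.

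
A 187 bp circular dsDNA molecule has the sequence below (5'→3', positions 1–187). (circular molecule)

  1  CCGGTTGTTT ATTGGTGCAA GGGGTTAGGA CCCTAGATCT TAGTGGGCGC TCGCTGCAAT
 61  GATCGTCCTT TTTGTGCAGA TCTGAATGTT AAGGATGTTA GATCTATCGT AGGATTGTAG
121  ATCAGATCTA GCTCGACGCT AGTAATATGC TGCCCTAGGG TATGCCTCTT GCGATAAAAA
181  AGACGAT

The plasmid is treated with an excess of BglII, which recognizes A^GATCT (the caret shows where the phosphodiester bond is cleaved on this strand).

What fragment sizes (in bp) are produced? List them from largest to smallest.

98, 43, 24, 22 bp

BglII sites (AGATCT) start at positions 35, 78, 100, 124.
BglII cuts after the first base of each site, so after positions 35, 78, 100, 124.
Circular molecule, 4 cuts → 4 fragments:
  36–78 → 43 bp
  79–100 → 22 bp
  101–124 → 24 bp
  125–187 then 1–35 → 63 + 35 = 98 bp
Sorted largest to smallest: 98, 43, 24, 22 bp.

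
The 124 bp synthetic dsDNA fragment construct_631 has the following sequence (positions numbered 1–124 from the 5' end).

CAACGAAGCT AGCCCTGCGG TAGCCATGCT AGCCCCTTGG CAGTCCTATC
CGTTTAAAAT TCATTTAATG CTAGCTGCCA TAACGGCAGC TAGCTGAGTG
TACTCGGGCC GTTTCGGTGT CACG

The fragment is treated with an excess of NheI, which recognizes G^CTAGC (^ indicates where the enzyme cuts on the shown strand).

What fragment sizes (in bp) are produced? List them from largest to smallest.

NheI sites (GCTAGC) start at positions 8, 28, 70, 89.
NheI cuts after the first base of each site, so after positions 8, 28, 70, 89.
Linear molecule, 4 cuts → 5 fragments:
  1–8 → 8 bp
  9–28 → 20 bp
  29–70 → 42 bp
  71–89 → 19 bp
  90–124 → 35 bp
Sorted largest to smallest: 42, 35, 20, 19, 8 bp.

42, 35, 20, 19, 8 bp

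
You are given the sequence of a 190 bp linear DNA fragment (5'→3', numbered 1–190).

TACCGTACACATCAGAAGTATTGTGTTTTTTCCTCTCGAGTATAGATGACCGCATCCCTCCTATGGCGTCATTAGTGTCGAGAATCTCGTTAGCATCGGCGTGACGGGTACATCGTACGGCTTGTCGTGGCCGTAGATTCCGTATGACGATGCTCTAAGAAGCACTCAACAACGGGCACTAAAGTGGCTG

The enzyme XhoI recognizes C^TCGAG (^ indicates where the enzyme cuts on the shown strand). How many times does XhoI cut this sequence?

1

CTCGAG occurs starting at position 35.
XhoI cuts at 1 site.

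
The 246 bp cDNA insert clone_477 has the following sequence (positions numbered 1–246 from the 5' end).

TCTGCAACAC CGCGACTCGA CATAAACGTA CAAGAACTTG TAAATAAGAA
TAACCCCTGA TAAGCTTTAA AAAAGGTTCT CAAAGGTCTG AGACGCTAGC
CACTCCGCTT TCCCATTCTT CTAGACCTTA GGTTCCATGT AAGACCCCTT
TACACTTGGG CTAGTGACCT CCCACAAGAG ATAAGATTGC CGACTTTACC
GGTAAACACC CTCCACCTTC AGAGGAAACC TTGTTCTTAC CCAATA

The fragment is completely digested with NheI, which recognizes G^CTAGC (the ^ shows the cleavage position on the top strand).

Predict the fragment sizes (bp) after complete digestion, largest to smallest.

The NheI site (GCTAGC) starts at position 95.
NheI cuts after the first base of each site, so after position 95.
Linear molecule, 1 cut → 2 fragments:
  1–95 → 95 bp
  96–246 → 151 bp
Sorted largest to smallest: 151, 95 bp.

151, 95 bp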